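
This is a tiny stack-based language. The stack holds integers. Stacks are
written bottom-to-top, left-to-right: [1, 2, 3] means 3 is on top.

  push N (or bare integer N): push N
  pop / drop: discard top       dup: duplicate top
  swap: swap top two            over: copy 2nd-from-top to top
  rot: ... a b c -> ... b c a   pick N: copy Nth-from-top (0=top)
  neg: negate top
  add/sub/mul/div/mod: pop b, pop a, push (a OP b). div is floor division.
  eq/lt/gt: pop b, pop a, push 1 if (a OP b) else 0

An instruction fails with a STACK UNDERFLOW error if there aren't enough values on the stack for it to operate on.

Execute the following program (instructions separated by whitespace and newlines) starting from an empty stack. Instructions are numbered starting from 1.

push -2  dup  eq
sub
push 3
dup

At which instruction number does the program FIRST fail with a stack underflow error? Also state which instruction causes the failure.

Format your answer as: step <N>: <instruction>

Answer: step 4: sub

Derivation:
Step 1 ('push -2'): stack = [-2], depth = 1
Step 2 ('dup'): stack = [-2, -2], depth = 2
Step 3 ('eq'): stack = [1], depth = 1
Step 4 ('sub'): needs 2 value(s) but depth is 1 — STACK UNDERFLOW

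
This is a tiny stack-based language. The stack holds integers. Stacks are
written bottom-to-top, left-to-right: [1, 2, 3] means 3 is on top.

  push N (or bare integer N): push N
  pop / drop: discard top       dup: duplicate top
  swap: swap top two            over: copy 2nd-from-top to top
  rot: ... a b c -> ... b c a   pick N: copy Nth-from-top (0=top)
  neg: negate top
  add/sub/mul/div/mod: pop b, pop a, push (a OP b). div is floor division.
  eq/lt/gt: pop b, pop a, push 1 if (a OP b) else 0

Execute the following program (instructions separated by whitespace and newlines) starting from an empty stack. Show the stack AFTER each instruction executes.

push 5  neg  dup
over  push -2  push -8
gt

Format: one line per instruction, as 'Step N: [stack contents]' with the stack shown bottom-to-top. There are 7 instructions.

Step 1: [5]
Step 2: [-5]
Step 3: [-5, -5]
Step 4: [-5, -5, -5]
Step 5: [-5, -5, -5, -2]
Step 6: [-5, -5, -5, -2, -8]
Step 7: [-5, -5, -5, 1]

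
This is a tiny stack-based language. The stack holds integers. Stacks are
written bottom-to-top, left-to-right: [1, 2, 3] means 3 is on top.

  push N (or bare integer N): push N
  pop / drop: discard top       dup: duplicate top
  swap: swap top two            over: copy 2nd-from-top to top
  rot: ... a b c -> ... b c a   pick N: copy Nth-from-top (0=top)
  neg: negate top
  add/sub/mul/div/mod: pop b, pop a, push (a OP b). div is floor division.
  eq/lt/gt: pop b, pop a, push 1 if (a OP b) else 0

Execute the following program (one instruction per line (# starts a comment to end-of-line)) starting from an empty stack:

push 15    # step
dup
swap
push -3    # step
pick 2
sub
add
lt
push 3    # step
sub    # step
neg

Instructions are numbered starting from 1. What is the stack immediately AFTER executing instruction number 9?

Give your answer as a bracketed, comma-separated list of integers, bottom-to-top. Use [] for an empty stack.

Step 1 ('push 15'): [15]
Step 2 ('dup'): [15, 15]
Step 3 ('swap'): [15, 15]
Step 4 ('push -3'): [15, 15, -3]
Step 5 ('pick 2'): [15, 15, -3, 15]
Step 6 ('sub'): [15, 15, -18]
Step 7 ('add'): [15, -3]
Step 8 ('lt'): [0]
Step 9 ('push 3'): [0, 3]

Answer: [0, 3]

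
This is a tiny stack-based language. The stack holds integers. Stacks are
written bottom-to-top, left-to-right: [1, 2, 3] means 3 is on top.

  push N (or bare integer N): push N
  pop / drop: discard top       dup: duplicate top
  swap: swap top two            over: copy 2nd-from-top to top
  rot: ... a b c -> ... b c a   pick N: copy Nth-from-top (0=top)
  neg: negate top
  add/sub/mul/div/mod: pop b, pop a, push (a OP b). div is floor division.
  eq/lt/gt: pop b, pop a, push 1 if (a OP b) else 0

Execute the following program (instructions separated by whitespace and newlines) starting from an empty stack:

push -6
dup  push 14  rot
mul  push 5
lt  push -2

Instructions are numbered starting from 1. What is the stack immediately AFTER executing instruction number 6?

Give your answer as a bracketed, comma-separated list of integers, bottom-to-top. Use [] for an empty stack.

Step 1 ('push -6'): [-6]
Step 2 ('dup'): [-6, -6]
Step 3 ('push 14'): [-6, -6, 14]
Step 4 ('rot'): [-6, 14, -6]
Step 5 ('mul'): [-6, -84]
Step 6 ('push 5'): [-6, -84, 5]

Answer: [-6, -84, 5]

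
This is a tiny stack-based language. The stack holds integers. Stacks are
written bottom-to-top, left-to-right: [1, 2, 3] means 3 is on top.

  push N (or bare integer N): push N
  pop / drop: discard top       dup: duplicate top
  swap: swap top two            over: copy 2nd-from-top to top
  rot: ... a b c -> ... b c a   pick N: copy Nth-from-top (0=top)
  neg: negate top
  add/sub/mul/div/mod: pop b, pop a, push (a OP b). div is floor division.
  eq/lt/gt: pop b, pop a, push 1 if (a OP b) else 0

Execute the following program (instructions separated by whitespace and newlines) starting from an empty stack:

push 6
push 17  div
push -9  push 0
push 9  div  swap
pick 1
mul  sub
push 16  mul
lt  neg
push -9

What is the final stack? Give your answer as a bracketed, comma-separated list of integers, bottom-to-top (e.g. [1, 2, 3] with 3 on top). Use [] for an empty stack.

Answer: [0, -9]

Derivation:
After 'push 6': [6]
After 'push 17': [6, 17]
After 'div': [0]
After 'push -9': [0, -9]
After 'push 0': [0, -9, 0]
After 'push 9': [0, -9, 0, 9]
After 'div': [0, -9, 0]
After 'swap': [0, 0, -9]
After 'pick 1': [0, 0, -9, 0]
After 'mul': [0, 0, 0]
After 'sub': [0, 0]
After 'push 16': [0, 0, 16]
After 'mul': [0, 0]
After 'lt': [0]
After 'neg': [0]
After 'push -9': [0, -9]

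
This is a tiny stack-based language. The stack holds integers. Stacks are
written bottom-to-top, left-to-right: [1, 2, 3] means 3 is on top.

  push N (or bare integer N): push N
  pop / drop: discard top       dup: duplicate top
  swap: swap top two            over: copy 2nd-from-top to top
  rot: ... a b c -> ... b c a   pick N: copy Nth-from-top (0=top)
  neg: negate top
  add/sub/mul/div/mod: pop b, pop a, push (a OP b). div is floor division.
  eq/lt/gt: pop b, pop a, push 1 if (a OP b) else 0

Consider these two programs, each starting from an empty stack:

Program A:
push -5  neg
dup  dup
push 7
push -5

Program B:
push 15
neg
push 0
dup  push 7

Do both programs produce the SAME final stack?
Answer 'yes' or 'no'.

Answer: no

Derivation:
Program A trace:
  After 'push -5': [-5]
  After 'neg': [5]
  After 'dup': [5, 5]
  After 'dup': [5, 5, 5]
  After 'push 7': [5, 5, 5, 7]
  After 'push -5': [5, 5, 5, 7, -5]
Program A final stack: [5, 5, 5, 7, -5]

Program B trace:
  After 'push 15': [15]
  After 'neg': [-15]
  After 'push 0': [-15, 0]
  After 'dup': [-15, 0, 0]
  After 'push 7': [-15, 0, 0, 7]
Program B final stack: [-15, 0, 0, 7]
Same: no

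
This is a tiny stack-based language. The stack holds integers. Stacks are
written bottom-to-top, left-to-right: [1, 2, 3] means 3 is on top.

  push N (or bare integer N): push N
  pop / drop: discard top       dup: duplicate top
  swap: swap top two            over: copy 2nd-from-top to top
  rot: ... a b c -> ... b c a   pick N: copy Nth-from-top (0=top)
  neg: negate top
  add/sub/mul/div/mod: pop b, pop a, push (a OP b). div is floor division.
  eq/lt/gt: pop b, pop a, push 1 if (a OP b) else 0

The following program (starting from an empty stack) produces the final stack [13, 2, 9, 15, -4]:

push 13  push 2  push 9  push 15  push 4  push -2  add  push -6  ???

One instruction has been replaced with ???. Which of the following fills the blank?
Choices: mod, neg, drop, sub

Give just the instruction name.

Stack before ???: [13, 2, 9, 15, 2, -6]
Stack after ???:  [13, 2, 9, 15, -4]
Checking each choice:
  mod: MATCH
  neg: produces [13, 2, 9, 15, 2, 6]
  drop: produces [13, 2, 9, 15, 2]
  sub: produces [13, 2, 9, 15, 8]


Answer: mod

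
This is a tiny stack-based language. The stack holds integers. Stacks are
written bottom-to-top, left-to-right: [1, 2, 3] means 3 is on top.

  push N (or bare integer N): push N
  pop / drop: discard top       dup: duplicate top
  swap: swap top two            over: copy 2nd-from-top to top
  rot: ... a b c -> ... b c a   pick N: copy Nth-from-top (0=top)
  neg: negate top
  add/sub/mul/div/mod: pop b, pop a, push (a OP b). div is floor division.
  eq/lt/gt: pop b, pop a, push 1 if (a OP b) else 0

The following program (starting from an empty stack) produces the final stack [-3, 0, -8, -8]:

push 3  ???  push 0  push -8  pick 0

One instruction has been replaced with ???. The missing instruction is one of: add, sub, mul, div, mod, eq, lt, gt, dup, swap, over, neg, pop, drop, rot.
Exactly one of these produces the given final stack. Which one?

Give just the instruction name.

Answer: neg

Derivation:
Stack before ???: [3]
Stack after ???:  [-3]
The instruction that transforms [3] -> [-3] is: neg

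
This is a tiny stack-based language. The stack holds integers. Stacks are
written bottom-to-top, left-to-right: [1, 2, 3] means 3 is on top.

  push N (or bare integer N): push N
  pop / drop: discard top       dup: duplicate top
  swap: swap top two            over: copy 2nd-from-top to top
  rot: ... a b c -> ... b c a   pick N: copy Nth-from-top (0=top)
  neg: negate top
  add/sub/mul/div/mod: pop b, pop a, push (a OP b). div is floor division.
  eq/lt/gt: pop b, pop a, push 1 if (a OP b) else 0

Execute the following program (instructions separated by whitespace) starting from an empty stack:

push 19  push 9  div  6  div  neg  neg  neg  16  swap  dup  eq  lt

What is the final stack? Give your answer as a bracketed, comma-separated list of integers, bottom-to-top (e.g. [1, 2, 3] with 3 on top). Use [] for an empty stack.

Answer: [0]

Derivation:
After 'push 19': [19]
After 'push 9': [19, 9]
After 'div': [2]
After 'push 6': [2, 6]
After 'div': [0]
After 'neg': [0]
After 'neg': [0]
After 'neg': [0]
After 'push 16': [0, 16]
After 'swap': [16, 0]
After 'dup': [16, 0, 0]
After 'eq': [16, 1]
After 'lt': [0]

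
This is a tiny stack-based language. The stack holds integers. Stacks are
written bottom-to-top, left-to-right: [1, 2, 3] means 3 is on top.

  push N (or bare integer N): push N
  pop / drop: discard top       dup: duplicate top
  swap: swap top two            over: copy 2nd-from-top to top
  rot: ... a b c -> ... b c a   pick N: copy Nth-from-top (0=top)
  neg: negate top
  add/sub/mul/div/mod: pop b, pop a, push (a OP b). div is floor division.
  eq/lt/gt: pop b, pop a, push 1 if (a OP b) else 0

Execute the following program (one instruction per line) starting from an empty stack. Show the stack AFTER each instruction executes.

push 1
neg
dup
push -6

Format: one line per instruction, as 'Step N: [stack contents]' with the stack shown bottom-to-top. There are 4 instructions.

Step 1: [1]
Step 2: [-1]
Step 3: [-1, -1]
Step 4: [-1, -1, -6]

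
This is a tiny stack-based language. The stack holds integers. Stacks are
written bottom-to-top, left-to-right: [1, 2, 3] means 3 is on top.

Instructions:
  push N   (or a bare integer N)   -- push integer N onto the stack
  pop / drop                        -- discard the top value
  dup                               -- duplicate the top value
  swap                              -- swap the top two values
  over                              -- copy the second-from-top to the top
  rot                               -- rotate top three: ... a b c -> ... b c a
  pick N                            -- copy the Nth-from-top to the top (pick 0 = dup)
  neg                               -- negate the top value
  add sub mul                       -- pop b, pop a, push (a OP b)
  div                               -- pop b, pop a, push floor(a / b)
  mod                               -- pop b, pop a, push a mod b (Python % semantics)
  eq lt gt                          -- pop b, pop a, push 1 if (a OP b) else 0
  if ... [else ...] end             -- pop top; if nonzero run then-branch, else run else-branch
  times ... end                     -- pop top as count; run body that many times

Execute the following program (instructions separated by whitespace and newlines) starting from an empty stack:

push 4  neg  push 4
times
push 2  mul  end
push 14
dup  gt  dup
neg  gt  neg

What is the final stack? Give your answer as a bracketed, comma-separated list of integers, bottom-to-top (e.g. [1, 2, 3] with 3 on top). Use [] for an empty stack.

After 'push 4': [4]
After 'neg': [-4]
After 'push 4': [-4, 4]
After 'times': [-4]
After 'push 2': [-4, 2]
After 'mul': [-8]
After 'push 2': [-8, 2]
After 'mul': [-16]
After 'push 2': [-16, 2]
After 'mul': [-32]
After 'push 2': [-32, 2]
After 'mul': [-64]
After 'push 14': [-64, 14]
After 'dup': [-64, 14, 14]
After 'gt': [-64, 0]
After 'dup': [-64, 0, 0]
After 'neg': [-64, 0, 0]
After 'gt': [-64, 0]
After 'neg': [-64, 0]

Answer: [-64, 0]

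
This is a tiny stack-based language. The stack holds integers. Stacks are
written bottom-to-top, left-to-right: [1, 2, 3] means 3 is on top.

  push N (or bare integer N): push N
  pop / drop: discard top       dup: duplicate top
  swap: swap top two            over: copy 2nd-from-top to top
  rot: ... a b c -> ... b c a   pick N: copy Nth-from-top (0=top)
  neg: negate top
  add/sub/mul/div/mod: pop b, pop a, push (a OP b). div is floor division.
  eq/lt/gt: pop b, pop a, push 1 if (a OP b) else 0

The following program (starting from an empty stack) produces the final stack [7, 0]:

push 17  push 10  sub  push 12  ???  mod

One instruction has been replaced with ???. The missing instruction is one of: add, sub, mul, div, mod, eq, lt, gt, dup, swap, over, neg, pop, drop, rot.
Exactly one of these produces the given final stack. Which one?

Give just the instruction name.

Stack before ???: [7, 12]
Stack after ???:  [7, 12, 12]
The instruction that transforms [7, 12] -> [7, 12, 12] is: dup

Answer: dup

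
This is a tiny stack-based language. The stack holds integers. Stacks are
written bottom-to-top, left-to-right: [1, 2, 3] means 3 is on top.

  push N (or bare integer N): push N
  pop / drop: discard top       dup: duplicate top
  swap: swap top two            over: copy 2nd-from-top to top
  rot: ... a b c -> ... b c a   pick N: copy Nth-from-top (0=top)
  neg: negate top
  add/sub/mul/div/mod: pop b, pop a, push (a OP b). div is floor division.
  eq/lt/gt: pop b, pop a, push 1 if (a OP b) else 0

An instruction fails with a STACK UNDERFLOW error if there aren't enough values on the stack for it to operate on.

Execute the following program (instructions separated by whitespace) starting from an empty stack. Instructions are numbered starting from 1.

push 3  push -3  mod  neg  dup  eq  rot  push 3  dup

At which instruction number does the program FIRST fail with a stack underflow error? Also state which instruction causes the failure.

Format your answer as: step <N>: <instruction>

Answer: step 7: rot

Derivation:
Step 1 ('push 3'): stack = [3], depth = 1
Step 2 ('push -3'): stack = [3, -3], depth = 2
Step 3 ('mod'): stack = [0], depth = 1
Step 4 ('neg'): stack = [0], depth = 1
Step 5 ('dup'): stack = [0, 0], depth = 2
Step 6 ('eq'): stack = [1], depth = 1
Step 7 ('rot'): needs 3 value(s) but depth is 1 — STACK UNDERFLOW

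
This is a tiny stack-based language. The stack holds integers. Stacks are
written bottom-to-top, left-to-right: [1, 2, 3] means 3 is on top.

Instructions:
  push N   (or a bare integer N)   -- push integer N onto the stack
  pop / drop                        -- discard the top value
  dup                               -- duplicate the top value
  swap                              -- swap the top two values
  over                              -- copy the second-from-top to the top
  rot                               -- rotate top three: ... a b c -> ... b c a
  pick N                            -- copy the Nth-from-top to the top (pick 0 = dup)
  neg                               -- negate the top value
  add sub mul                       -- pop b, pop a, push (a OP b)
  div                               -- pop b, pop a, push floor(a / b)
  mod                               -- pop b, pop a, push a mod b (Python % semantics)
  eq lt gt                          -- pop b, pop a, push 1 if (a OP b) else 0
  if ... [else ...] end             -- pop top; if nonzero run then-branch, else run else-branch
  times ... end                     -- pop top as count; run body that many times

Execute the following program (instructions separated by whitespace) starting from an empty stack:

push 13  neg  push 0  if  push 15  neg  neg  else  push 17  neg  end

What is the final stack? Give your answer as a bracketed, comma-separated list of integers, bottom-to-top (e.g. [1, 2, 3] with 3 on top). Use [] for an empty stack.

After 'push 13': [13]
After 'neg': [-13]
After 'push 0': [-13, 0]
After 'if': [-13]
After 'push 17': [-13, 17]
After 'neg': [-13, -17]

Answer: [-13, -17]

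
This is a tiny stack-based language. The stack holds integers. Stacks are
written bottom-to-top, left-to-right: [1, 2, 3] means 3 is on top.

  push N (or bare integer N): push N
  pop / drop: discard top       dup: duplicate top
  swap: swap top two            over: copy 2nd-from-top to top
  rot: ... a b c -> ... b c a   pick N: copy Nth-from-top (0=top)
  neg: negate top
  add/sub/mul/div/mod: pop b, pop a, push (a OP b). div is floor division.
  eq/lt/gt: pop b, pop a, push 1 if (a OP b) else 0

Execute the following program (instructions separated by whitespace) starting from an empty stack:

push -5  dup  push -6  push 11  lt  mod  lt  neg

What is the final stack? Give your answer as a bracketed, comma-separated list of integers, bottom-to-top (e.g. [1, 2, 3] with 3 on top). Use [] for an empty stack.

After 'push -5': [-5]
After 'dup': [-5, -5]
After 'push -6': [-5, -5, -6]
After 'push 11': [-5, -5, -6, 11]
After 'lt': [-5, -5, 1]
After 'mod': [-5, 0]
After 'lt': [1]
After 'neg': [-1]

Answer: [-1]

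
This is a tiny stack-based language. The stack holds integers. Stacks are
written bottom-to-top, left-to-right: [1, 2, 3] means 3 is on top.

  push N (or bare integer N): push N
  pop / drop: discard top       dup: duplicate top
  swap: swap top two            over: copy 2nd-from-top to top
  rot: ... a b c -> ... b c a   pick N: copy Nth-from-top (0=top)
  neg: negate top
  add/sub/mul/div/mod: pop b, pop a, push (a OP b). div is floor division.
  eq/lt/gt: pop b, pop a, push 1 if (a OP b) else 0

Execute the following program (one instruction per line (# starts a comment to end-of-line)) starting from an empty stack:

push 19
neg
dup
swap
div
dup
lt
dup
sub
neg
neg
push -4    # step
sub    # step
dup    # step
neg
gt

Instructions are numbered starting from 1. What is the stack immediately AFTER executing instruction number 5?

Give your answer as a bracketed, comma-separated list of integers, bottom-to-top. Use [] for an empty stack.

Answer: [1]

Derivation:
Step 1 ('push 19'): [19]
Step 2 ('neg'): [-19]
Step 3 ('dup'): [-19, -19]
Step 4 ('swap'): [-19, -19]
Step 5 ('div'): [1]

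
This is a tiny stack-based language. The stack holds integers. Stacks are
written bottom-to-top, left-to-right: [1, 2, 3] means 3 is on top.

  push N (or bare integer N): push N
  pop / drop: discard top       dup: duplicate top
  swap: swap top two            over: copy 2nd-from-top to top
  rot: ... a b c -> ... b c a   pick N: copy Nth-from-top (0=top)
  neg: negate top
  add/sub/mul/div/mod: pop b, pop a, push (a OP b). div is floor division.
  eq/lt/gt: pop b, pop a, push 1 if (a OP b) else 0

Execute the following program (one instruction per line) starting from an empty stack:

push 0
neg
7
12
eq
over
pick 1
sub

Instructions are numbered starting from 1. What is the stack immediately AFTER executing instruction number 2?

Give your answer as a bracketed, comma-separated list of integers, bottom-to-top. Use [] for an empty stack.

Answer: [0]

Derivation:
Step 1 ('push 0'): [0]
Step 2 ('neg'): [0]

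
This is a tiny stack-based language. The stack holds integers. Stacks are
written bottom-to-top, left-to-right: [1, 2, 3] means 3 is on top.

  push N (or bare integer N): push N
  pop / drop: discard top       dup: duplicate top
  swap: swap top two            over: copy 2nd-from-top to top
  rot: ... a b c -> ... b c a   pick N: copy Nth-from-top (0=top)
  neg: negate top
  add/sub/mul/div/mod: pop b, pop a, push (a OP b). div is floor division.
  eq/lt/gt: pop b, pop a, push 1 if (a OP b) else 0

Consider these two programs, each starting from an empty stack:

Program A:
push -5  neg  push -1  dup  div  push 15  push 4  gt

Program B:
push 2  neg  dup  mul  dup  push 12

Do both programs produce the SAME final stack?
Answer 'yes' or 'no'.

Answer: no

Derivation:
Program A trace:
  After 'push -5': [-5]
  After 'neg': [5]
  After 'push -1': [5, -1]
  After 'dup': [5, -1, -1]
  After 'div': [5, 1]
  After 'push 15': [5, 1, 15]
  After 'push 4': [5, 1, 15, 4]
  After 'gt': [5, 1, 1]
Program A final stack: [5, 1, 1]

Program B trace:
  After 'push 2': [2]
  After 'neg': [-2]
  After 'dup': [-2, -2]
  After 'mul': [4]
  After 'dup': [4, 4]
  After 'push 12': [4, 4, 12]
Program B final stack: [4, 4, 12]
Same: no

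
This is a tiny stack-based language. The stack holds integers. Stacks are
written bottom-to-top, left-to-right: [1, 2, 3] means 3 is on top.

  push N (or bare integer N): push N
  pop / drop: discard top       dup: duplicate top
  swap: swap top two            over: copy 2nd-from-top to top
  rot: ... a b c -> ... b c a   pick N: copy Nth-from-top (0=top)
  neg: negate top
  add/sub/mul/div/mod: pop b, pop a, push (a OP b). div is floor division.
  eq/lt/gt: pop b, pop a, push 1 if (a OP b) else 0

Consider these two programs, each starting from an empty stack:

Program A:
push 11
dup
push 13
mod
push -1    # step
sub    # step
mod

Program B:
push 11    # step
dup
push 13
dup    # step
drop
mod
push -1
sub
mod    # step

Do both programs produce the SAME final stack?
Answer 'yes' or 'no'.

Program A trace:
  After 'push 11': [11]
  After 'dup': [11, 11]
  After 'push 13': [11, 11, 13]
  After 'mod': [11, 11]
  After 'push -1': [11, 11, -1]
  After 'sub': [11, 12]
  After 'mod': [11]
Program A final stack: [11]

Program B trace:
  After 'push 11': [11]
  After 'dup': [11, 11]
  After 'push 13': [11, 11, 13]
  After 'dup': [11, 11, 13, 13]
  After 'drop': [11, 11, 13]
  After 'mod': [11, 11]
  After 'push -1': [11, 11, -1]
  After 'sub': [11, 12]
  After 'mod': [11]
Program B final stack: [11]
Same: yes

Answer: yes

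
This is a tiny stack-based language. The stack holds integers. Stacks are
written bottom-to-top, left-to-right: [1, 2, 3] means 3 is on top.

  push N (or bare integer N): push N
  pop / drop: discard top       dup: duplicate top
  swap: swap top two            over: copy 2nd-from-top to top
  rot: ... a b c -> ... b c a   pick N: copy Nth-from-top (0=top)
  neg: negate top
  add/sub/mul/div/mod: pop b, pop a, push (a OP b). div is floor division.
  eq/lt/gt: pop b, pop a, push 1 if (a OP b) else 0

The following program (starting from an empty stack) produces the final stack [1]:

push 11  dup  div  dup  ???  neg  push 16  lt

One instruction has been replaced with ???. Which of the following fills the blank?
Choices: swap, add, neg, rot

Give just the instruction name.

Stack before ???: [1, 1]
Stack after ???:  [2]
Checking each choice:
  swap: produces [1, 1]
  add: MATCH
  neg: produces [1, 1]
  rot: stack underflow (need 3, have 2)


Answer: add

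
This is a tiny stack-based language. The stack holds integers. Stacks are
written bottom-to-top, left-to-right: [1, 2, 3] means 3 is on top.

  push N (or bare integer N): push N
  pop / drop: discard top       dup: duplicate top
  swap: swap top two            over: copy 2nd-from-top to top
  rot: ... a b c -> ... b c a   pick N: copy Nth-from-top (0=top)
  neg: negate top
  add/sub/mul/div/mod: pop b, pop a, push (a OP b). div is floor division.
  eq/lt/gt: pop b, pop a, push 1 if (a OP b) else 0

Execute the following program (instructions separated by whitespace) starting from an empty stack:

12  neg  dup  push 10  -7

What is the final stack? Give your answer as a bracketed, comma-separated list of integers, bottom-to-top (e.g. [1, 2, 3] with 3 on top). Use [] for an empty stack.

Answer: [-12, -12, 10, -7]

Derivation:
After 'push 12': [12]
After 'neg': [-12]
After 'dup': [-12, -12]
After 'push 10': [-12, -12, 10]
After 'push -7': [-12, -12, 10, -7]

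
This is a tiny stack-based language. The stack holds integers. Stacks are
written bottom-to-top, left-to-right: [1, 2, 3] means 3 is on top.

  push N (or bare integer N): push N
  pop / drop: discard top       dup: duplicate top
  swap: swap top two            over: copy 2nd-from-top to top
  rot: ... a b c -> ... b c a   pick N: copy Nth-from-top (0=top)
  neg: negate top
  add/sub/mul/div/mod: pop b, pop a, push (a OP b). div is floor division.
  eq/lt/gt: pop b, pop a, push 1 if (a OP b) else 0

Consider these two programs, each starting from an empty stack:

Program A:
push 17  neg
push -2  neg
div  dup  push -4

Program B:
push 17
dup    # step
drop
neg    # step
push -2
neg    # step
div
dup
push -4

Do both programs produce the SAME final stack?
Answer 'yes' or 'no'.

Program A trace:
  After 'push 17': [17]
  After 'neg': [-17]
  After 'push -2': [-17, -2]
  After 'neg': [-17, 2]
  After 'div': [-9]
  After 'dup': [-9, -9]
  After 'push -4': [-9, -9, -4]
Program A final stack: [-9, -9, -4]

Program B trace:
  After 'push 17': [17]
  After 'dup': [17, 17]
  After 'drop': [17]
  After 'neg': [-17]
  After 'push -2': [-17, -2]
  After 'neg': [-17, 2]
  After 'div': [-9]
  After 'dup': [-9, -9]
  After 'push -4': [-9, -9, -4]
Program B final stack: [-9, -9, -4]
Same: yes

Answer: yes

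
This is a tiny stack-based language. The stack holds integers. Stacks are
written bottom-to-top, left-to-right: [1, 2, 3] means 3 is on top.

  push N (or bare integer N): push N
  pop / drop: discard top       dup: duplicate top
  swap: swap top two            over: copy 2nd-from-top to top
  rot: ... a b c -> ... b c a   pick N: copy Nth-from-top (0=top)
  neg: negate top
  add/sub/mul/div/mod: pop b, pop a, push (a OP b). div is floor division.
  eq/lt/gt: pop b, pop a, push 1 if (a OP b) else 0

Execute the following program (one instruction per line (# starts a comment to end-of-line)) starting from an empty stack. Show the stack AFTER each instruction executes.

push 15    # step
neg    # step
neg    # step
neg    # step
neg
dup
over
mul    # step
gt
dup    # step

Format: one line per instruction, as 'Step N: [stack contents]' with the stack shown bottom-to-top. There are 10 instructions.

Step 1: [15]
Step 2: [-15]
Step 3: [15]
Step 4: [-15]
Step 5: [15]
Step 6: [15, 15]
Step 7: [15, 15, 15]
Step 8: [15, 225]
Step 9: [0]
Step 10: [0, 0]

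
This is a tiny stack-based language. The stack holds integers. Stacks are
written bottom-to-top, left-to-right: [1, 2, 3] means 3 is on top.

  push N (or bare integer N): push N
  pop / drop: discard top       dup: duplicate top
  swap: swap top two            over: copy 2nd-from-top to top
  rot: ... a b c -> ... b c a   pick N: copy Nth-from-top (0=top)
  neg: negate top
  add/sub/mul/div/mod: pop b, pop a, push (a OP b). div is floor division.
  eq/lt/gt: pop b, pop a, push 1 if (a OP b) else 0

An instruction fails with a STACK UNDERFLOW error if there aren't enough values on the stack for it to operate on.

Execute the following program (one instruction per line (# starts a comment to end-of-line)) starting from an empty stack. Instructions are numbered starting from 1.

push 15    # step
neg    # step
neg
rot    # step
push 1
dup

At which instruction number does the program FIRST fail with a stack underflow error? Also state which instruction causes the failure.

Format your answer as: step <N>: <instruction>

Answer: step 4: rot

Derivation:
Step 1 ('push 15'): stack = [15], depth = 1
Step 2 ('neg'): stack = [-15], depth = 1
Step 3 ('neg'): stack = [15], depth = 1
Step 4 ('rot'): needs 3 value(s) but depth is 1 — STACK UNDERFLOW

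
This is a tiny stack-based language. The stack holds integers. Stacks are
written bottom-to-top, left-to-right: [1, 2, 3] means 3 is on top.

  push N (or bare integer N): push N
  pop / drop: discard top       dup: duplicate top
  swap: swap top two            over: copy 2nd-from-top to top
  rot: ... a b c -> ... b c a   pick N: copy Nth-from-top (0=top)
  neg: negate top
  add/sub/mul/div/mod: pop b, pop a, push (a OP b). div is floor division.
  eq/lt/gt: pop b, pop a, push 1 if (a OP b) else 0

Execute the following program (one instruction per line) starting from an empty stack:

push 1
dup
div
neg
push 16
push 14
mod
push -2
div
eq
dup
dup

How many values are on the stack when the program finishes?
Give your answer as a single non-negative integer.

After 'push 1': stack = [1] (depth 1)
After 'dup': stack = [1, 1] (depth 2)
After 'div': stack = [1] (depth 1)
After 'neg': stack = [-1] (depth 1)
After 'push 16': stack = [-1, 16] (depth 2)
After 'push 14': stack = [-1, 16, 14] (depth 3)
After 'mod': stack = [-1, 2] (depth 2)
After 'push -2': stack = [-1, 2, -2] (depth 3)
After 'div': stack = [-1, -1] (depth 2)
After 'eq': stack = [1] (depth 1)
After 'dup': stack = [1, 1] (depth 2)
After 'dup': stack = [1, 1, 1] (depth 3)

Answer: 3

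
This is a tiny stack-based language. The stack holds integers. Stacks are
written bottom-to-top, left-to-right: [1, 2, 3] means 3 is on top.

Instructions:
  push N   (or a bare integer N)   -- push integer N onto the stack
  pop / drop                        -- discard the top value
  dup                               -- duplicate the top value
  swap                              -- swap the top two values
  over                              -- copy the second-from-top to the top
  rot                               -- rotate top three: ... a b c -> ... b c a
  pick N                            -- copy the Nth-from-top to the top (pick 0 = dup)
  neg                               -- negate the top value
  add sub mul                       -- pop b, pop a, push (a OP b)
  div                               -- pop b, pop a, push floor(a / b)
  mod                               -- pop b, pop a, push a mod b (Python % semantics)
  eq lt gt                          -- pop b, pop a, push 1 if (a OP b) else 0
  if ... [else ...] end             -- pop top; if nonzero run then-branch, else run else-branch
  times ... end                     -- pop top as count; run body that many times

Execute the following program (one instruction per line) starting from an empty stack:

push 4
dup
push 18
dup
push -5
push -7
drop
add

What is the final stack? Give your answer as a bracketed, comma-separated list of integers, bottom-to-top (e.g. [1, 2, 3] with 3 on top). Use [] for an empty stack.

Answer: [4, 4, 18, 13]

Derivation:
After 'push 4': [4]
After 'dup': [4, 4]
After 'push 18': [4, 4, 18]
After 'dup': [4, 4, 18, 18]
After 'push -5': [4, 4, 18, 18, -5]
After 'push -7': [4, 4, 18, 18, -5, -7]
After 'drop': [4, 4, 18, 18, -5]
After 'add': [4, 4, 18, 13]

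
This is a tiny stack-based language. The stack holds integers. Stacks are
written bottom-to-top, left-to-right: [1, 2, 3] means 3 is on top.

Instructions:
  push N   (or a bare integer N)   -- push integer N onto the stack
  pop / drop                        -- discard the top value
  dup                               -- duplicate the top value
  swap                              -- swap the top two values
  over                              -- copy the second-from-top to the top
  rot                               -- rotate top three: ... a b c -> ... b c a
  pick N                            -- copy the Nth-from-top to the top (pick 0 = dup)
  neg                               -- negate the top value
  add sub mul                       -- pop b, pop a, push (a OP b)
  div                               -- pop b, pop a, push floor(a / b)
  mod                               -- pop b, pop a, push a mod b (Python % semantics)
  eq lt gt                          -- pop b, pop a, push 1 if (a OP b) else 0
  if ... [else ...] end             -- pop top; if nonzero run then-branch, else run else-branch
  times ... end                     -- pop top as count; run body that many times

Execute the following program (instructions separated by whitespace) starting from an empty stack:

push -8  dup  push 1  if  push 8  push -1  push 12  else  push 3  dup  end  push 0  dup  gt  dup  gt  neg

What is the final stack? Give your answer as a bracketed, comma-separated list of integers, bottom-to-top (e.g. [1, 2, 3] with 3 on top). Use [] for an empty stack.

Answer: [-8, -8, 8, -1, 12, 0]

Derivation:
After 'push -8': [-8]
After 'dup': [-8, -8]
After 'push 1': [-8, -8, 1]
After 'if': [-8, -8]
After 'push 8': [-8, -8, 8]
After 'push -1': [-8, -8, 8, -1]
After 'push 12': [-8, -8, 8, -1, 12]
After 'push 0': [-8, -8, 8, -1, 12, 0]
After 'dup': [-8, -8, 8, -1, 12, 0, 0]
After 'gt': [-8, -8, 8, -1, 12, 0]
After 'dup': [-8, -8, 8, -1, 12, 0, 0]
After 'gt': [-8, -8, 8, -1, 12, 0]
After 'neg': [-8, -8, 8, -1, 12, 0]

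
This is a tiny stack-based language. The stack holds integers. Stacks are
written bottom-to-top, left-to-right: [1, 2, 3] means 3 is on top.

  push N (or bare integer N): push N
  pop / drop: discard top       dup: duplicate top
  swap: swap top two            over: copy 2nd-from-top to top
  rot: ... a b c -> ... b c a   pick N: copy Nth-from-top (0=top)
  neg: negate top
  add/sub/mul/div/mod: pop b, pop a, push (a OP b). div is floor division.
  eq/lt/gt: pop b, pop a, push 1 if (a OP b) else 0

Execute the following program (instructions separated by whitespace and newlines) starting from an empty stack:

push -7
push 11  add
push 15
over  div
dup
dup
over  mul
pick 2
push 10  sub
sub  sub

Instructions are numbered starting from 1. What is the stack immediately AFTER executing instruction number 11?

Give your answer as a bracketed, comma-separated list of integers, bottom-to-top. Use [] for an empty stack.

Step 1 ('push -7'): [-7]
Step 2 ('push 11'): [-7, 11]
Step 3 ('add'): [4]
Step 4 ('push 15'): [4, 15]
Step 5 ('over'): [4, 15, 4]
Step 6 ('div'): [4, 3]
Step 7 ('dup'): [4, 3, 3]
Step 8 ('dup'): [4, 3, 3, 3]
Step 9 ('over'): [4, 3, 3, 3, 3]
Step 10 ('mul'): [4, 3, 3, 9]
Step 11 ('pick 2'): [4, 3, 3, 9, 3]

Answer: [4, 3, 3, 9, 3]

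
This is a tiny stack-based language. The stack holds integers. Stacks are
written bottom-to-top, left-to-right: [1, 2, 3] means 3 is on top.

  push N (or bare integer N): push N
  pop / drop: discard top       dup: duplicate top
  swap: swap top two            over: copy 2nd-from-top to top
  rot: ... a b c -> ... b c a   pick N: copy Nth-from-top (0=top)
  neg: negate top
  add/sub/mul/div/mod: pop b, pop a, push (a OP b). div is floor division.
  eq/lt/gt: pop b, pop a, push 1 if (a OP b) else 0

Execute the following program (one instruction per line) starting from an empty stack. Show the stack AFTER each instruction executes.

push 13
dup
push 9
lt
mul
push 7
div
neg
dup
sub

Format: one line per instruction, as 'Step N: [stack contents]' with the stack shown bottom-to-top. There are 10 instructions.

Step 1: [13]
Step 2: [13, 13]
Step 3: [13, 13, 9]
Step 4: [13, 0]
Step 5: [0]
Step 6: [0, 7]
Step 7: [0]
Step 8: [0]
Step 9: [0, 0]
Step 10: [0]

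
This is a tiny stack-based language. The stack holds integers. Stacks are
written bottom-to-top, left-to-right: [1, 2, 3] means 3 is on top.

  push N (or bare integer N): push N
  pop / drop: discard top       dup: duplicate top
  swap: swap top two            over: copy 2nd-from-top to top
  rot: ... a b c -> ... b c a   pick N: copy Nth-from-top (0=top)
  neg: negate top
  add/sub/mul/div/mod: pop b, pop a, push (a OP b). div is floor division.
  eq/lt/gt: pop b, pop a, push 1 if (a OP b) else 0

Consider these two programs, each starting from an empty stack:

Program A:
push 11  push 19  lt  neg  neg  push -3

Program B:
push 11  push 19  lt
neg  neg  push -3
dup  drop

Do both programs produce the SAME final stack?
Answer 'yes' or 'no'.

Program A trace:
  After 'push 11': [11]
  After 'push 19': [11, 19]
  After 'lt': [1]
  After 'neg': [-1]
  After 'neg': [1]
  After 'push -3': [1, -3]
Program A final stack: [1, -3]

Program B trace:
  After 'push 11': [11]
  After 'push 19': [11, 19]
  After 'lt': [1]
  After 'neg': [-1]
  After 'neg': [1]
  After 'push -3': [1, -3]
  After 'dup': [1, -3, -3]
  After 'drop': [1, -3]
Program B final stack: [1, -3]
Same: yes

Answer: yes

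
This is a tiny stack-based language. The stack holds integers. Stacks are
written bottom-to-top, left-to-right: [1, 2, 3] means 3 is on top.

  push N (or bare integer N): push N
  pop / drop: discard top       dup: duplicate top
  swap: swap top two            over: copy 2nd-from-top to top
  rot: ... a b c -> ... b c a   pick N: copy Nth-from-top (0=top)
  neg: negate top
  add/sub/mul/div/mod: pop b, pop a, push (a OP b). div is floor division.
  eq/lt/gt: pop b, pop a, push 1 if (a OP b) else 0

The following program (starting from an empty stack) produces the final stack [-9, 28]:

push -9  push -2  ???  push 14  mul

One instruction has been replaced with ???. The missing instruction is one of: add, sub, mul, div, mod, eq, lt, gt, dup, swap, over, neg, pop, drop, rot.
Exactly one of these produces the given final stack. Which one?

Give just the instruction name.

Stack before ???: [-9, -2]
Stack after ???:  [-9, 2]
The instruction that transforms [-9, -2] -> [-9, 2] is: neg

Answer: neg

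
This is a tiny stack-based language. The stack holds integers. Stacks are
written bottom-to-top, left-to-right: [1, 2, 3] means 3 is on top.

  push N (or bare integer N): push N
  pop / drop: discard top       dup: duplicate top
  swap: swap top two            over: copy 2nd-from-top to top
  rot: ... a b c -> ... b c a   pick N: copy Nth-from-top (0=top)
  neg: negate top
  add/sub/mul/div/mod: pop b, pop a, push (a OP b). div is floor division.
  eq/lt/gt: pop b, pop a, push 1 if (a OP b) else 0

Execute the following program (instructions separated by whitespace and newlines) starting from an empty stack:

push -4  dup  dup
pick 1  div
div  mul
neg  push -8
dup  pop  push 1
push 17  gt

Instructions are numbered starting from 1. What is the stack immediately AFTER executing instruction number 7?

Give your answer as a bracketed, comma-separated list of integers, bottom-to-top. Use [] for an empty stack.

Answer: [16]

Derivation:
Step 1 ('push -4'): [-4]
Step 2 ('dup'): [-4, -4]
Step 3 ('dup'): [-4, -4, -4]
Step 4 ('pick 1'): [-4, -4, -4, -4]
Step 5 ('div'): [-4, -4, 1]
Step 6 ('div'): [-4, -4]
Step 7 ('mul'): [16]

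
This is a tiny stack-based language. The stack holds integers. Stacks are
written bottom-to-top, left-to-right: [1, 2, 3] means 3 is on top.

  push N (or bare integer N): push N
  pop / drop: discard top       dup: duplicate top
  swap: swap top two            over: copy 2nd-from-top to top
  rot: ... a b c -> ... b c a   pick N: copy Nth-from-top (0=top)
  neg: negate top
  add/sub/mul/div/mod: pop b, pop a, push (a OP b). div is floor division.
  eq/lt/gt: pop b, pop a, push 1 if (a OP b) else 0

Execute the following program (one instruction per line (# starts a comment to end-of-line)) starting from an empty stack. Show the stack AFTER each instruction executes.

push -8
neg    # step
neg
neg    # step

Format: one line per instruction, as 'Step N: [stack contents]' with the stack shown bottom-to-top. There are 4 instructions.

Step 1: [-8]
Step 2: [8]
Step 3: [-8]
Step 4: [8]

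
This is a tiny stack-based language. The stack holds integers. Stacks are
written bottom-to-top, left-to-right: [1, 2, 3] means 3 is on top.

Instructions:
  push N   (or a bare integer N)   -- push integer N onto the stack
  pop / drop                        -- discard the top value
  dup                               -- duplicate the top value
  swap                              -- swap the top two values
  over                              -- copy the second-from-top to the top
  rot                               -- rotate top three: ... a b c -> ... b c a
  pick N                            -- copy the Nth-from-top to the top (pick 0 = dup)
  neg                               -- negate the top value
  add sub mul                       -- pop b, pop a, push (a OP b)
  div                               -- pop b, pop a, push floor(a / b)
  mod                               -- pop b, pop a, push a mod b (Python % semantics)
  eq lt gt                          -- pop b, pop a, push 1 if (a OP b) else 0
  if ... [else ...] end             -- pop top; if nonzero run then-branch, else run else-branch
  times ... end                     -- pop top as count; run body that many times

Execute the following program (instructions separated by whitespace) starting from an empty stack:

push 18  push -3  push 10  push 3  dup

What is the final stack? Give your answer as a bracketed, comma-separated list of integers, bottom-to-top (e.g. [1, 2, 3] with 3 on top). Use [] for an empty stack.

Answer: [18, -3, 10, 3, 3]

Derivation:
After 'push 18': [18]
After 'push -3': [18, -3]
After 'push 10': [18, -3, 10]
After 'push 3': [18, -3, 10, 3]
After 'dup': [18, -3, 10, 3, 3]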